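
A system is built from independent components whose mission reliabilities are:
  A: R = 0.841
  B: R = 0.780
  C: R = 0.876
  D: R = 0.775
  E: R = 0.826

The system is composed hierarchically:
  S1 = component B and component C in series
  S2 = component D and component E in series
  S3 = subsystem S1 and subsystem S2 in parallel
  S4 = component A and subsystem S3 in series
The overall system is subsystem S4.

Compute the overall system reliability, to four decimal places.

Series (B and C): 0.780000 × 0.876000 = 0.683280
Series (D and E): 0.775000 × 0.826000 = 0.640150
Parallel ([0.683280] and [0.640150]): 1 − (1 − 0.683280)(1 − 0.640150) = 0.886028
Series (A and [0.886028]): 0.841000 × 0.886028 = 0.7451

0.7451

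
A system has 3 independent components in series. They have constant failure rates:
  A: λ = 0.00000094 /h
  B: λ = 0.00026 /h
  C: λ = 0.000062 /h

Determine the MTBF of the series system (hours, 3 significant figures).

Series of exponential components: λ_sys = Σ λ_i
λ_sys = 0.00000094 + 0.00026 + 0.000062 = 3.2294e-04 /h
MTBF = 1 / λ_sys = 3100 h

3100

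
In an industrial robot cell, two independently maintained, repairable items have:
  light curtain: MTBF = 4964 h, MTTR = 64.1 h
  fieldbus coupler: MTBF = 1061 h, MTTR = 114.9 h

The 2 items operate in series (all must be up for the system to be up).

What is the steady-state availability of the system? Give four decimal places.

A(light curtain) = MTBF/(MTBF+MTTR) = 4964/(4964+64.1) = 0.987252
A(fieldbus coupler) = MTBF/(MTBF+MTTR) = 1061/(1061+114.9) = 0.902288
Series availability: 0.987252 × 0.902288 = 0.8908

0.8908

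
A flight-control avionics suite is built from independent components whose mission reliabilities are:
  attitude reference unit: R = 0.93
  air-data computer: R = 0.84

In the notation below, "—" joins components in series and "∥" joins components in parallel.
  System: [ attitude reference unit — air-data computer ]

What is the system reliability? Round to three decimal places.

0.781

Series (attitude reference unit and air-data computer): 0.93000 × 0.84000 = 0.781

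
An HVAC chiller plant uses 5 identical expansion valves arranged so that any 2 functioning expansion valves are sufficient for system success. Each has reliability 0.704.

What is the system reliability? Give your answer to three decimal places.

0.971

R = Σ_{i=2}^{5} C(5,i) p^i (1−p)^{5−i} with p = 0.704
C(5,2)·0.704^2·0.296^3 = 0.12853
C(5,3)·0.704^3·0.296^2 = 0.30570
C(5,4)·0.704^4·0.296^1 = 0.36354
C(5,5)·0.704^5·0.296^0 = 0.17293
Sum = 0.971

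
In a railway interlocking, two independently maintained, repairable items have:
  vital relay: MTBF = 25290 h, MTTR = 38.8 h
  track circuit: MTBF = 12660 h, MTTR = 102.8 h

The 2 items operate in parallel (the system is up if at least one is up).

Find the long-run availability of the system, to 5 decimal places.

0.99999

A(vital relay) = MTBF/(MTBF+MTTR) = 25290/(25290+38.8) = 0.998468
A(track circuit) = MTBF/(MTBF+MTTR) = 12660/(12660+102.8) = 0.991945
Parallel availability: 1 − (1 − 0.998468)(1 − 0.991945) = 0.99999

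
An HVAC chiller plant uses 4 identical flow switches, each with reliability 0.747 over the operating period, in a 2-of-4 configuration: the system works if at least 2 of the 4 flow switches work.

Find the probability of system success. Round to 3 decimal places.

0.948

R = Σ_{i=2}^{4} C(4,i) p^i (1−p)^{4−i} with p = 0.747
C(4,2)·0.747^2·0.253^2 = 0.21431
C(4,3)·0.747^3·0.253^1 = 0.42183
C(4,4)·0.747^4·0.253^0 = 0.31137
Sum = 0.948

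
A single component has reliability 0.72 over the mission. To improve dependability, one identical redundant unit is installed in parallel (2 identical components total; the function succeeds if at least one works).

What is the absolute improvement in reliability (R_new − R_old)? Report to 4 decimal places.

0.2016

R_before = 0.72
R_after = 1 − (1 − 0.72)^2 = 0.9216
ΔR = 0.9216 − 0.72 = 0.2016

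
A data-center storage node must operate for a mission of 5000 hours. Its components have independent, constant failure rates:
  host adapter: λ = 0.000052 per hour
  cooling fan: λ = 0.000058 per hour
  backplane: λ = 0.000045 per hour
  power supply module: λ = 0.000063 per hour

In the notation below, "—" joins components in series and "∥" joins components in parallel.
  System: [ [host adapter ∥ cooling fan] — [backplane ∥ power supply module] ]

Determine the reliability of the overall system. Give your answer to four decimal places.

0.8911

R(host adapter) = exp(−0.000052 × 5000) = 0.771052
R(cooling fan) = exp(−0.000058 × 5000) = 0.748264
R(backplane) = exp(−0.000045 × 5000) = 0.798516
R(power supply module) = exp(−0.000063 × 5000) = 0.729789
Parallel (host adapter and cooling fan): 1 − (1 − 0.771052)(1 − 0.748264) = 0.942366
Parallel (backplane and power supply module): 1 − (1 − 0.798516)(1 − 0.729789) = 0.945557
Series ([0.942366] and [0.945557]): 0.942366 × 0.945557 = 0.8911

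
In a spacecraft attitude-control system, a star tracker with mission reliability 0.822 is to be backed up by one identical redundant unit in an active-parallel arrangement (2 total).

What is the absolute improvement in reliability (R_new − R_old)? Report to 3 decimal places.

0.146

R_before = 0.822
R_after = 1 − (1 − 0.822)^2 = 0.968
ΔR = 0.968 − 0.822 = 0.146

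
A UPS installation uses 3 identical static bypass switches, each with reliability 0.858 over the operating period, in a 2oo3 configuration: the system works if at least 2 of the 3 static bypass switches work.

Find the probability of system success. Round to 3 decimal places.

0.945

R = Σ_{i=2}^{3} C(3,i) p^i (1−p)^{3−i} with p = 0.858
C(3,2)·0.858^2·0.142^1 = 0.31361
C(3,3)·0.858^3·0.142^0 = 0.63163
Sum = 0.945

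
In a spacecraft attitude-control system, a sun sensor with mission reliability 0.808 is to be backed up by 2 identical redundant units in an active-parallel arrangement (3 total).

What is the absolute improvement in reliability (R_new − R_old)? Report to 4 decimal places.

0.1849

R_before = 0.808
R_after = 1 − (1 − 0.808)^3 = 0.9929
ΔR = 0.9929 − 0.808 = 0.1849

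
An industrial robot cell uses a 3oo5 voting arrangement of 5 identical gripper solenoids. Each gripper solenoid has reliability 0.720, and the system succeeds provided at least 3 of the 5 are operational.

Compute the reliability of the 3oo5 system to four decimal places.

R = Σ_{i=3}^{5} C(5,i) p^i (1−p)^{5−i} with p = 0.720
C(5,3)·0.720^3·0.280^2 = 0.292626
C(5,4)·0.720^4·0.280^1 = 0.376234
C(5,5)·0.720^5·0.280^0 = 0.193492
Sum = 0.8624

0.8624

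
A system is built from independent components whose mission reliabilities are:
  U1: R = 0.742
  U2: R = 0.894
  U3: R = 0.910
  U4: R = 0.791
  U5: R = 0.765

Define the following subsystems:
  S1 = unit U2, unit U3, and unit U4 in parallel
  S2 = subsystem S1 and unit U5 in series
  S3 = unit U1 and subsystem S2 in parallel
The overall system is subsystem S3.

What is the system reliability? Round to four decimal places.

Parallel (U2, U3, and U4): 1 − (1 − 0.894000)(1 − 0.910000)(1 − 0.791000) = 0.998006
Series ([0.998006] and U5): 0.998006 × 0.765000 = 0.763475
Parallel (U1 and [0.763475]): 1 − (1 − 0.742000)(1 − 0.763475) = 0.9390

0.9390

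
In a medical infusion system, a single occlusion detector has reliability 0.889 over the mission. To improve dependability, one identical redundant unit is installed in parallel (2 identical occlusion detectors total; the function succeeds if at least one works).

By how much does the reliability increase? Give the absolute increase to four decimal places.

R_before = 0.889
R_after = 1 − (1 − 0.889)^2 = 0.9877
ΔR = 0.9877 − 0.889 = 0.0987

0.0987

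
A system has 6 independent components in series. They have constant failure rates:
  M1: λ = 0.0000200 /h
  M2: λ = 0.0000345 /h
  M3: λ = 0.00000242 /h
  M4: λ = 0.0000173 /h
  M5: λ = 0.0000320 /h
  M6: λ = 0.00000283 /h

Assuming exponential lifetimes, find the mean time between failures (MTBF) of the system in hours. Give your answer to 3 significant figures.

Series of exponential components: λ_sys = Σ λ_i
λ_sys = 0.0000200 + 0.0000345 + 0.00000242 + 0.0000173 + 0.0000320 + 0.00000283 = 1.0905e-04 /h
MTBF = 1 / λ_sys = 9170 h

9170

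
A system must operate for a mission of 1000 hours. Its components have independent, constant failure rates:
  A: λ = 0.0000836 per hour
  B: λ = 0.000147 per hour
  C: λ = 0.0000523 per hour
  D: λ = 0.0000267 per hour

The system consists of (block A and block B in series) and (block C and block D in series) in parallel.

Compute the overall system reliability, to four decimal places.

0.9844

R(A) = exp(−0.0000836 × 1000) = 0.919799
R(B) = exp(−0.000147 × 1000) = 0.863294
R(C) = exp(−0.0000523 × 1000) = 0.949044
R(D) = exp(−0.0000267 × 1000) = 0.973653
Series (A and B): 0.919799 × 0.863294 = 0.794057
Series (C and D): 0.949044 × 0.973653 = 0.924040
Parallel ([0.794057] and [0.924040]): 1 − (1 − 0.794057)(1 − 0.924040) = 0.9844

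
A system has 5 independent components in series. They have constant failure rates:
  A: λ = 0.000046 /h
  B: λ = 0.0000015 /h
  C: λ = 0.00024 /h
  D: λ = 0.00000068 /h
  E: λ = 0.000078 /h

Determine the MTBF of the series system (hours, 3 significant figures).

Series of exponential components: λ_sys = Σ λ_i
λ_sys = 0.000046 + 0.0000015 + 0.00024 + 0.00000068 + 0.000078 = 3.6618e-04 /h
MTBF = 1 / λ_sys = 2730 h

2730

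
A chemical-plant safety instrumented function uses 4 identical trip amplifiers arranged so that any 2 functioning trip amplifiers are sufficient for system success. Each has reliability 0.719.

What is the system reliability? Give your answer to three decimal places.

R = Σ_{i=2}^{4} C(4,i) p^i (1−p)^{4−i} with p = 0.719
C(4,2)·0.719^2·0.281^2 = 0.24492
C(4,3)·0.719^3·0.281^1 = 0.41779
C(4,4)·0.719^4·0.281^0 = 0.26725
Sum = 0.930

0.930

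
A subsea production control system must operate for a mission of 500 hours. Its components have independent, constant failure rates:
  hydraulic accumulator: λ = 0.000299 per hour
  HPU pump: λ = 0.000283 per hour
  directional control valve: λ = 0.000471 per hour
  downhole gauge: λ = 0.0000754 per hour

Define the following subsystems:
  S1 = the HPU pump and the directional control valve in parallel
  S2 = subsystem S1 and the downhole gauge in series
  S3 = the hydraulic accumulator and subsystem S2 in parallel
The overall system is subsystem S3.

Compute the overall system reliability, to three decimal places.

R(hydraulic accumulator) = exp(−0.000299 × 500) = 0.86114
R(HPU pump) = exp(−0.000283 × 500) = 0.86806
R(directional control valve) = exp(−0.000471 × 500) = 0.79018
R(downhole gauge) = exp(−0.0000754 × 500) = 0.96300
Parallel (HPU pump and directional control valve): 1 − (1 − 0.86806)(1 − 0.79018) = 0.97232
Series ([0.97232] and downhole gauge): 0.97232 × 0.96300 = 0.93634
Parallel (hydraulic accumulator and [0.93634]): 1 − (1 − 0.86114)(1 − 0.93634) = 0.991

0.991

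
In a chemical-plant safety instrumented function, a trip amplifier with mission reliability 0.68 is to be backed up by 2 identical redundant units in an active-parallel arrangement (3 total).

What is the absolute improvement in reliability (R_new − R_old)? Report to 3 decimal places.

0.287

R_before = 0.68
R_after = 1 − (1 − 0.68)^3 = 0.967
ΔR = 0.967 − 0.68 = 0.287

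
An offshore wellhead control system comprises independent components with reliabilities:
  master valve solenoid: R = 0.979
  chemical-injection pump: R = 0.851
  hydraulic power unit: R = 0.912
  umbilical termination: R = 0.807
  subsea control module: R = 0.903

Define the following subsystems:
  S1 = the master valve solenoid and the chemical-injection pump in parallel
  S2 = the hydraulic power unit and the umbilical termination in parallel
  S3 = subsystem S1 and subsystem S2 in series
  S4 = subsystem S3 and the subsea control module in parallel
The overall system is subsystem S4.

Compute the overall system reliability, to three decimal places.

Parallel (master valve solenoid and chemical-injection pump): 1 − (1 − 0.97900)(1 − 0.85100) = 0.99687
Parallel (hydraulic power unit and umbilical termination): 1 − (1 − 0.91200)(1 − 0.80700) = 0.98302
Series ([0.99687] and [0.98302]): 0.99687 × 0.98302 = 0.97994
Parallel ([0.97994] and subsea control module): 1 − (1 − 0.97994)(1 − 0.90300) = 0.998

0.998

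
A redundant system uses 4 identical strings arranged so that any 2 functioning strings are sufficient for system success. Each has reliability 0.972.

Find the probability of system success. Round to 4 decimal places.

0.9999

R = Σ_{i=2}^{4} C(4,i) p^i (1−p)^{4−i} with p = 0.972
C(4,2)·0.972^2·0.028^2 = 0.004444
C(4,3)·0.972^3·0.028^1 = 0.102853
C(4,4)·0.972^4·0.028^0 = 0.892617
Sum = 0.9999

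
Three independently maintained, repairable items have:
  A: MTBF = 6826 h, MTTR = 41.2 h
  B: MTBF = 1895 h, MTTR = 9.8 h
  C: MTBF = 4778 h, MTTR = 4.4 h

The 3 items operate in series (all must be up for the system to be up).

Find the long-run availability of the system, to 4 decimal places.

0.9880

A(A) = MTBF/(MTBF+MTTR) = 6826/(6826+41.2) = 0.994000
A(B) = MTBF/(MTBF+MTTR) = 1895/(1895+9.8) = 0.994855
A(C) = MTBF/(MTBF+MTTR) = 4778/(4778+4.4) = 0.999080
Series availability: 0.994000 × 0.994855 × 0.999080 = 0.9880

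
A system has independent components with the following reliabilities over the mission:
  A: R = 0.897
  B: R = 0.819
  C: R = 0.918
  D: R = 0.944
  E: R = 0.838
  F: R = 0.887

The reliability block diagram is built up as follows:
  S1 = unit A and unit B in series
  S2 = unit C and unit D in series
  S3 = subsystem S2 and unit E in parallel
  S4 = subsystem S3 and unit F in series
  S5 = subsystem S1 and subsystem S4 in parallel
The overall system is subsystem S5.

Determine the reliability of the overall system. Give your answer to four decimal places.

Series (A and B): 0.897000 × 0.819000 = 0.734643
Series (C and D): 0.918000 × 0.944000 = 0.866592
Parallel ([0.866592] and E): 1 − (1 − 0.866592)(1 − 0.838000) = 0.978388
Series ([0.978388] and F): 0.978388 × 0.887000 = 0.867830
Parallel ([0.734643] and [0.867830]): 1 − (1 − 0.734643)(1 − 0.867830) = 0.9649

0.9649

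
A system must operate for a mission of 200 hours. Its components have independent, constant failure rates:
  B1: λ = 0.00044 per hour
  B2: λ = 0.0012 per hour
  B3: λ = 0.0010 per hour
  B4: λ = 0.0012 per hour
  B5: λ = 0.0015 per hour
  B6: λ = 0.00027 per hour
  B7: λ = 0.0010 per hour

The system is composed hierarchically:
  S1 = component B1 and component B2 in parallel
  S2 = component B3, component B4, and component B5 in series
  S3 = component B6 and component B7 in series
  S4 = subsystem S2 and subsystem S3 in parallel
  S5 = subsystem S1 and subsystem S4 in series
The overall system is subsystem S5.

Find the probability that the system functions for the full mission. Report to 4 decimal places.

0.8668

R(B1) = exp(−0.00044 × 200) = 0.915761
R(B2) = exp(−0.0012 × 200) = 0.786628
R(B3) = exp(−0.0010 × 200) = 0.818731
R(B4) = exp(−0.0012 × 200) = 0.786628
R(B5) = exp(−0.0015 × 200) = 0.740818
R(B6) = exp(−0.00027 × 200) = 0.947432
R(B7) = exp(−0.0010 × 200) = 0.818731
Parallel (B1 and B2): 1 − (1 − 0.915761)(1 − 0.786628) = 0.982026
Series (B3, B4, and B5): 0.818731 × 0.786628 × 0.740818 = 0.477114
Series (B6 and B7): 0.947432 × 0.818731 = 0.775692
Parallel ([0.477114] and [0.775692]): 1 − (1 − 0.477114)(1 − 0.775692) = 0.882712
Series ([0.982026] and [0.882712]): 0.982026 × 0.882712 = 0.8668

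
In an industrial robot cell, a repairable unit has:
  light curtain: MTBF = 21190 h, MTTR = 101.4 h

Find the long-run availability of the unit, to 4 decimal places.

A(light curtain) = MTBF/(MTBF+MTTR) = 21190/(21190+101.4) = 0.9952

0.9952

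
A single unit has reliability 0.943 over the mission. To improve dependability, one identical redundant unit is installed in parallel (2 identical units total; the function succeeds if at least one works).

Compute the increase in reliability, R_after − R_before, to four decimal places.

0.0538

R_before = 0.943
R_after = 1 − (1 − 0.943)^2 = 0.9968
ΔR = 0.9968 − 0.943 = 0.0538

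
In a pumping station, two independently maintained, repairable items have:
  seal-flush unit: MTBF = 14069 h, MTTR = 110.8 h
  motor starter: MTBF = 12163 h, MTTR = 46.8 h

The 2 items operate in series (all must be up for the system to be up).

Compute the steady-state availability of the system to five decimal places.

0.98838

A(seal-flush unit) = MTBF/(MTBF+MTTR) = 14069/(14069+110.8) = 0.992186
A(motor starter) = MTBF/(MTBF+MTTR) = 12163/(12163+46.8) = 0.996167
Series availability: 0.992186 × 0.996167 = 0.98838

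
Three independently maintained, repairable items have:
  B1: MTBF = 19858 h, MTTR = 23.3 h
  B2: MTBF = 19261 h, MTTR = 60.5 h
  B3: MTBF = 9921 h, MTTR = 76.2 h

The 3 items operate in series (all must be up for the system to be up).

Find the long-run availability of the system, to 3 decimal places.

0.988

A(B1) = MTBF/(MTBF+MTTR) = 19858/(19858+23.3) = 0.998828
A(B2) = MTBF/(MTBF+MTTR) = 19261/(19261+60.5) = 0.996869
A(B3) = MTBF/(MTBF+MTTR) = 9921/(9921+76.2) = 0.992378
Series availability: 0.998828 × 0.996869 × 0.992378 = 0.988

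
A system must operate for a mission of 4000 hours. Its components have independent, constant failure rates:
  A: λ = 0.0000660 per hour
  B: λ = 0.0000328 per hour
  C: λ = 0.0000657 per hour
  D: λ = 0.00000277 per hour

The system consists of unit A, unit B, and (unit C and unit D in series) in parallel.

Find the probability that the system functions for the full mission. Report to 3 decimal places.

R(A) = exp(−0.0000660 × 4000) = 0.76797
R(B) = exp(−0.0000328 × 4000) = 0.87704
R(C) = exp(−0.0000657 × 4000) = 0.76890
R(D) = exp(−0.00000277 × 4000) = 0.98898
Series (C and D): 0.76890 × 0.98898 = 0.76043
Parallel (A, B, and [0.76043]): 1 − (1 − 0.76797)(1 − 0.87704)(1 − 0.76043) = 0.993

0.993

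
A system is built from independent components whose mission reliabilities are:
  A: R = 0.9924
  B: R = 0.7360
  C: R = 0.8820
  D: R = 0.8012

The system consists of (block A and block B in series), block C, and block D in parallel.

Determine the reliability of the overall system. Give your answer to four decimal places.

0.9937

Series (A and B): 0.992400 × 0.736000 = 0.730406
Parallel ([0.730406], C, and D): 1 − (1 − 0.730406)(1 − 0.882000)(1 − 0.801200) = 0.9937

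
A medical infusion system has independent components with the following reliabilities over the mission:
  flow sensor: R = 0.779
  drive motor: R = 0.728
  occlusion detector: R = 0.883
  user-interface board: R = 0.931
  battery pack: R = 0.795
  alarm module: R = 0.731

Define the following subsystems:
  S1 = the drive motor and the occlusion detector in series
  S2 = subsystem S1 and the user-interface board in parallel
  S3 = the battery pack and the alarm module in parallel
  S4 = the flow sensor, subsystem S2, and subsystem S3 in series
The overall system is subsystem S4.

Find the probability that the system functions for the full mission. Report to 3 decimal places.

Series (drive motor and occlusion detector): 0.72800 × 0.88300 = 0.64282
Parallel ([0.64282] and user-interface board): 1 − (1 − 0.64282)(1 − 0.93100) = 0.97535
Parallel (battery pack and alarm module): 1 − (1 − 0.79500)(1 − 0.73100) = 0.94486
Series (flow sensor, [0.97535], and [0.94486]): 0.77900 × 0.97535 × 0.94486 = 0.718

0.718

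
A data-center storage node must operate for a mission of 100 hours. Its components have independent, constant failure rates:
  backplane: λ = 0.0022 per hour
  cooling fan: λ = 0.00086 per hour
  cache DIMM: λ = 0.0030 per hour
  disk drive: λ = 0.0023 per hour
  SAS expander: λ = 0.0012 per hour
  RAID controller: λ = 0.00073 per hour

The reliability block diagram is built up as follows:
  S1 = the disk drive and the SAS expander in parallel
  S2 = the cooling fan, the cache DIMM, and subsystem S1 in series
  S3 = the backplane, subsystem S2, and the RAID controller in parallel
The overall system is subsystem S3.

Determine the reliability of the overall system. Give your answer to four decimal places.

0.9953

R(backplane) = exp(−0.0022 × 100) = 0.802519
R(cooling fan) = exp(−0.00086 × 100) = 0.917594
R(cache DIMM) = exp(−0.0030 × 100) = 0.740818
R(disk drive) = exp(−0.0023 × 100) = 0.794534
R(SAS expander) = exp(−0.0012 × 100) = 0.886920
R(RAID controller) = exp(−0.00073 × 100) = 0.929601
Parallel (disk drive and SAS expander): 1 − (1 − 0.794534)(1 − 0.886920) = 0.976766
Series (cooling fan, cache DIMM, and [0.976766]): 0.917594 × 0.740818 × 0.976766 = 0.663976
Parallel (backplane, [0.663976], and RAID controller): 1 − (1 − 0.802519)(1 − 0.663976)(1 − 0.929601) = 0.9953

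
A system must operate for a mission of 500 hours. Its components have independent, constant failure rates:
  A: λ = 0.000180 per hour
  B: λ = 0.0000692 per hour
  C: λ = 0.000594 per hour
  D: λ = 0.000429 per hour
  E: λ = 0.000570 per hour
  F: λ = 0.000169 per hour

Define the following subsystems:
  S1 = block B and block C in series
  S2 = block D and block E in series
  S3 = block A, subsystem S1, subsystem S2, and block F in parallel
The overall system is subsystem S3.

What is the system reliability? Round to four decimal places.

R(A) = exp(−0.000180 × 500) = 0.913931
R(B) = exp(−0.0000692 × 500) = 0.965992
R(C) = exp(−0.000594 × 500) = 0.743044
R(D) = exp(−0.000429 × 500) = 0.806945
R(E) = exp(−0.000570 × 500) = 0.752014
R(F) = exp(−0.000169 × 500) = 0.918972
Series (B and C): 0.965992 × 0.743044 = 0.717775
Series (D and E): 0.806945 × 0.752014 = 0.606834
Parallel (A, [0.717775], [0.606834], and F): 1 − (1 − 0.913931)(1 − 0.717775)(1 − 0.606834)(1 − 0.918972) = 0.9992

0.9992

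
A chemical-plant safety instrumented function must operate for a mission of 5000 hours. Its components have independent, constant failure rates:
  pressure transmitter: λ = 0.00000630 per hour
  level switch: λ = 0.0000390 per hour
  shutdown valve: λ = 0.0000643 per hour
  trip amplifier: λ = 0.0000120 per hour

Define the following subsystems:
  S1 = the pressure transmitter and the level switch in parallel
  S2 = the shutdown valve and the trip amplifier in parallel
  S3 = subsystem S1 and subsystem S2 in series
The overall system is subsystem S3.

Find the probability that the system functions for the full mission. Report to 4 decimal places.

0.9786

R(pressure transmitter) = exp(−0.00000630 × 5000) = 0.968991
R(level switch) = exp(−0.0000390 × 5000) = 0.822835
R(shutdown valve) = exp(−0.0000643 × 5000) = 0.725061
R(trip amplifier) = exp(−0.0000120 × 5000) = 0.941765
Parallel (pressure transmitter and level switch): 1 − (1 − 0.968991)(1 − 0.822835) = 0.994506
Parallel (shutdown valve and trip amplifier): 1 − (1 − 0.725061)(1 − 0.941765) = 0.983989
Series ([0.994506] and [0.983989]): 0.994506 × 0.983989 = 0.9786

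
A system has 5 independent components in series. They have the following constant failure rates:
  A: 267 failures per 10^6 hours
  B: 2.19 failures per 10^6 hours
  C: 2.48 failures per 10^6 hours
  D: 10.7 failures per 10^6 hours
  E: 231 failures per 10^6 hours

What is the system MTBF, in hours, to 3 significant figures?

Series of exponential components: λ_sys = Σ λ_i
λ_sys = 0.000267 + 0.00000219 + 0.00000248 + 0.0000107 + 0.000231 = 5.1337e-04 /h
MTBF = 1 / λ_sys = 1950 h

1950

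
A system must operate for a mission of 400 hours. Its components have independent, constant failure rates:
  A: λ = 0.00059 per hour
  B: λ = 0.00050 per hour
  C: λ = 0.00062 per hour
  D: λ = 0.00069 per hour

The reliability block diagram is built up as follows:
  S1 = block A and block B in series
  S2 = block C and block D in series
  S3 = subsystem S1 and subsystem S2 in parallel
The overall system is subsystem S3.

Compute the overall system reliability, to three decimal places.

0.856

R(A) = exp(−0.00059 × 400) = 0.78978
R(B) = exp(−0.00050 × 400) = 0.81873
R(C) = exp(−0.00062 × 400) = 0.78036
R(D) = exp(−0.00069 × 400) = 0.75881
Series (A and B): 0.78978 × 0.81873 = 0.64662
Series (C and D): 0.78036 × 0.75881 = 0.59214
Parallel ([0.64662] and [0.59214]): 1 − (1 − 0.64662)(1 − 0.59214) = 0.856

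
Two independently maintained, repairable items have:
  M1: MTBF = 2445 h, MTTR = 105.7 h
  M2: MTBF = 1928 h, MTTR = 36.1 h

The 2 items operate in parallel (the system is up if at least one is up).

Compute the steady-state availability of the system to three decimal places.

A(M1) = MTBF/(MTBF+MTTR) = 2445/(2445+105.7) = 0.958560
A(M2) = MTBF/(MTBF+MTTR) = 1928/(1928+36.1) = 0.981620
Parallel availability: 1 − (1 − 0.958560)(1 − 0.981620) = 0.999

0.999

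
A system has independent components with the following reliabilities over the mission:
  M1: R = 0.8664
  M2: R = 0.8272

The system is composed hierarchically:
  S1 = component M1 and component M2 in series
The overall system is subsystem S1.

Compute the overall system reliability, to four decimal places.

0.7167

Series (M1 and M2): 0.866400 × 0.827200 = 0.7167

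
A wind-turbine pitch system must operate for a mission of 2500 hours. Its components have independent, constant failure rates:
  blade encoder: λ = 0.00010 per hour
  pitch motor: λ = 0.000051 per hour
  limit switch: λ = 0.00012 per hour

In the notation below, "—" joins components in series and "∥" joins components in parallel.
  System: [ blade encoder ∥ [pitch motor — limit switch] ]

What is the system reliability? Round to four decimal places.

0.9231

R(blade encoder) = exp(−0.00010 × 2500) = 0.778801
R(pitch motor) = exp(−0.000051 × 2500) = 0.880293
R(limit switch) = exp(−0.00012 × 2500) = 0.740818
Series (pitch motor and limit switch): 0.880293 × 0.740818 = 0.652137
Parallel (blade encoder and [0.652137]): 1 − (1 − 0.778801)(1 − 0.652137) = 0.9231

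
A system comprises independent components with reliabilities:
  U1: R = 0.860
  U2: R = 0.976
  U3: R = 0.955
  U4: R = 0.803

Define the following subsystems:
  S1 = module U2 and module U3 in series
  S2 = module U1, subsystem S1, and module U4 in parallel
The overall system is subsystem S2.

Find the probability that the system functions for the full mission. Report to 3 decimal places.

Series (U2 and U3): 0.97600 × 0.95500 = 0.93208
Parallel (U1, [0.93208], and U4): 1 − (1 − 0.86000)(1 − 0.93208)(1 − 0.80300) = 0.998

0.998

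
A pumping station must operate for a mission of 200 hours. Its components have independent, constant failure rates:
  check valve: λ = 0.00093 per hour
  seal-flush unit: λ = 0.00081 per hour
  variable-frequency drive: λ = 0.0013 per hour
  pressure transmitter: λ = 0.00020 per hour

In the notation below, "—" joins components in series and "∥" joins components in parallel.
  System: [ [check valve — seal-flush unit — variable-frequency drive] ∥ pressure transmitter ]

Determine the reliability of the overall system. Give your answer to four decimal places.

R(check valve) = exp(−0.00093 × 200) = 0.830274
R(seal-flush unit) = exp(−0.00081 × 200) = 0.850441
R(variable-frequency drive) = exp(−0.0013 × 200) = 0.771052
R(pressure transmitter) = exp(−0.00020 × 200) = 0.960789
Series (check valve, seal-flush unit, and variable-frequency drive): 0.830274 × 0.850441 × 0.771052 = 0.544439
Parallel ([0.544439] and pressure transmitter): 1 − (1 − 0.544439)(1 − 0.960789) = 0.9821

0.9821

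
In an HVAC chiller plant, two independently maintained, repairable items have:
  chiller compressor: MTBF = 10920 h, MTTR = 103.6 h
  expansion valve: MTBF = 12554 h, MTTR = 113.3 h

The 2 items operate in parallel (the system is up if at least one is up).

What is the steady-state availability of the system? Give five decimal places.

0.99992

A(chiller compressor) = MTBF/(MTBF+MTTR) = 10920/(10920+103.6) = 0.990602
A(expansion valve) = MTBF/(MTBF+MTTR) = 12554/(12554+113.3) = 0.991056
Parallel availability: 1 − (1 − 0.990602)(1 − 0.991056) = 0.99992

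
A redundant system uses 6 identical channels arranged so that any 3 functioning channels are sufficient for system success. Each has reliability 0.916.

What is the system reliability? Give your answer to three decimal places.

0.999

R = Σ_{i=3}^{6} C(6,i) p^i (1−p)^{6−i} with p = 0.916
C(6,3)·0.916^3·0.084^3 = 0.00911
C(6,4)·0.916^4·0.084^2 = 0.07451
C(6,5)·0.916^5·0.084^1 = 0.32502
C(6,6)·0.916^6·0.084^0 = 0.59071
Sum = 0.999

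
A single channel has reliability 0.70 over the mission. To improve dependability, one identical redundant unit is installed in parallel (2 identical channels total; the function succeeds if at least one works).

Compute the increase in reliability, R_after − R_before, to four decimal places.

0.2100

R_before = 0.70
R_after = 1 − (1 − 0.70)^2 = 0.9100
ΔR = 0.9100 − 0.70 = 0.2100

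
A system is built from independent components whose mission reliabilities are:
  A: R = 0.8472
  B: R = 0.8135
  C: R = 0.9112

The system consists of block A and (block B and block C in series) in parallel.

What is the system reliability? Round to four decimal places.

0.9605

Series (B and C): 0.813500 × 0.911200 = 0.741261
Parallel (A and [0.741261]): 1 − (1 − 0.847200)(1 − 0.741261) = 0.9605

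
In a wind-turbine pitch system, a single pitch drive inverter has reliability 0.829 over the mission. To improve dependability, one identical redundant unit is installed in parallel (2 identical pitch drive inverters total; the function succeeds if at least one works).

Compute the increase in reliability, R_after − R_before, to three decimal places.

0.142

R_before = 0.829
R_after = 1 − (1 − 0.829)^2 = 0.971
ΔR = 0.971 − 0.829 = 0.142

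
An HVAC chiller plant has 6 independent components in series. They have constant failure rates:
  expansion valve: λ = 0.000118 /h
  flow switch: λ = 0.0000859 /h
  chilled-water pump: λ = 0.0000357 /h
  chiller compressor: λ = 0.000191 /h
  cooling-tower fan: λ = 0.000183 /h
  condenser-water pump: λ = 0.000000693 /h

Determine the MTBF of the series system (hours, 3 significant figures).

Series of exponential components: λ_sys = Σ λ_i
λ_sys = 0.000118 + 0.0000859 + 0.0000357 + 0.000191 + 0.000183 + 0.000000693 = 6.1429e-04 /h
MTBF = 1 / λ_sys = 1630 h

1630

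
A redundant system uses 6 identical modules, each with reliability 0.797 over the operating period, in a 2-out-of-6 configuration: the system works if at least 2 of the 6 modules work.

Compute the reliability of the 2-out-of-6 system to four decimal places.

0.9983

R = Σ_{i=2}^{6} C(6,i) p^i (1−p)^{6−i} with p = 0.797
C(6,2)·0.797^2·0.203^4 = 0.016181
C(6,3)·0.797^3·0.203^3 = 0.084702
C(6,4)·0.797^4·0.203^2 = 0.249412
C(6,5)·0.797^5·0.203^1 = 0.391687
C(6,6)·0.797^6·0.203^0 = 0.256301
Sum = 0.9983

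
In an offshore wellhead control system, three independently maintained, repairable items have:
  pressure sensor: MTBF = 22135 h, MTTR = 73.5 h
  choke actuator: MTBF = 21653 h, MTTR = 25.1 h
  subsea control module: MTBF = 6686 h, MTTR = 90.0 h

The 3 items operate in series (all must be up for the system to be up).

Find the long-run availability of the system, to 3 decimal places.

A(pressure sensor) = MTBF/(MTBF+MTTR) = 22135/(22135+73.5) = 0.996690
A(choke actuator) = MTBF/(MTBF+MTTR) = 21653/(21653+25.1) = 0.998842
A(subsea control module) = MTBF/(MTBF+MTTR) = 6686/(6686+90.0) = 0.986718
Series availability: 0.996690 × 0.998842 × 0.986718 = 0.982

0.982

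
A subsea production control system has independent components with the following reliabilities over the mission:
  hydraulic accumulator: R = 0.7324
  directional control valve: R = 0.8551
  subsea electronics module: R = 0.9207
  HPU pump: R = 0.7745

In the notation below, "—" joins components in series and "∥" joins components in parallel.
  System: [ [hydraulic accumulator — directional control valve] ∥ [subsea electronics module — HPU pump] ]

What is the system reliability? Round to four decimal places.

Series (hydraulic accumulator and directional control valve): 0.732400 × 0.855100 = 0.626275
Series (subsea electronics module and HPU pump): 0.920700 × 0.774500 = 0.713082
Parallel ([0.626275] and [0.713082]): 1 − (1 − 0.626275)(1 − 0.713082) = 0.8928

0.8928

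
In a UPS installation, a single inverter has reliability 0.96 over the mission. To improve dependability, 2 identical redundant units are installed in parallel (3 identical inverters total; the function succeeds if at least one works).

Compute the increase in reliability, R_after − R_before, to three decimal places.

0.040

R_before = 0.96
R_after = 1 − (1 − 0.96)^3 = 1.000
ΔR = 1.000 − 0.96 = 0.040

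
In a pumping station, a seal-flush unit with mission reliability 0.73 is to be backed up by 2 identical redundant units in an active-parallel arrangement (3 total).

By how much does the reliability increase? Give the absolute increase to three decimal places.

0.250

R_before = 0.73
R_after = 1 − (1 − 0.73)^3 = 0.980
ΔR = 0.980 − 0.73 = 0.250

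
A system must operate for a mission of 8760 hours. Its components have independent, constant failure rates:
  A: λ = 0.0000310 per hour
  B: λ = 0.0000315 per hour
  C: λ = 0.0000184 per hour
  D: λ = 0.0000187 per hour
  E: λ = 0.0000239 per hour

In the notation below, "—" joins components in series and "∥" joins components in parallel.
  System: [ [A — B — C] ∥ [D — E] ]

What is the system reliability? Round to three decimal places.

R(A) = exp(−0.0000310 × 8760) = 0.76219
R(B) = exp(−0.0000315 × 8760) = 0.75886
R(C) = exp(−0.0000184 × 8760) = 0.85114
R(D) = exp(−0.0000187 × 8760) = 0.84890
R(E) = exp(−0.0000239 × 8760) = 0.81110
Series (A, B, and C): 0.76219 × 0.75886 × 0.85114 = 0.49230
Series (D and E): 0.84890 × 0.81110 = 0.68854
Parallel ([0.49230] and [0.68854]): 1 − (1 − 0.49230)(1 − 0.68854) = 0.842

0.842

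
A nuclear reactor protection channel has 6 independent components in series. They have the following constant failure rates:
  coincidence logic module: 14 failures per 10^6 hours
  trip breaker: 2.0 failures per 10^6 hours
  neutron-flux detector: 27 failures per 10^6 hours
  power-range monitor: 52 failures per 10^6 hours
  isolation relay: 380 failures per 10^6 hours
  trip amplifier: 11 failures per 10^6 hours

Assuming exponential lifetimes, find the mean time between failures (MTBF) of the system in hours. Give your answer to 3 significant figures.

Series of exponential components: λ_sys = Σ λ_i
λ_sys = 0.000014 + 0.0000020 + 0.000027 + 0.000052 + 0.00038 + 0.000011 = 4.8600e-04 /h
MTBF = 1 / λ_sys = 2060 h

2060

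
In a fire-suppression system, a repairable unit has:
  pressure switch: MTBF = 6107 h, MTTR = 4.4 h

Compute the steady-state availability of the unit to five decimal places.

0.99928

A(pressure switch) = MTBF/(MTBF+MTTR) = 6107/(6107+4.4) = 0.99928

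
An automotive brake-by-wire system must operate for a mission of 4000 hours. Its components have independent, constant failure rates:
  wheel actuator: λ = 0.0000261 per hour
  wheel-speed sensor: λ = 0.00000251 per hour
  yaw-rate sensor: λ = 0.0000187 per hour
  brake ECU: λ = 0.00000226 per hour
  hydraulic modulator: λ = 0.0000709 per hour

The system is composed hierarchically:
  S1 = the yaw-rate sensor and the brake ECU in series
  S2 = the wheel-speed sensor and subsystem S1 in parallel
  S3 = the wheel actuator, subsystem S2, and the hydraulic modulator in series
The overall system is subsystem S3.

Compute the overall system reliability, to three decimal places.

0.678

R(wheel actuator) = exp(−0.0000261 × 4000) = 0.90086
R(wheel-speed sensor) = exp(−0.00000251 × 4000) = 0.99001
R(yaw-rate sensor) = exp(−0.0000187 × 4000) = 0.92793
R(brake ECU) = exp(−0.00000226 × 4000) = 0.99100
R(hydraulic modulator) = exp(−0.0000709 × 4000) = 0.75307
Series (yaw-rate sensor and brake ECU): 0.92793 × 0.99100 = 0.91958
Parallel (wheel-speed sensor and [0.91958]): 1 − (1 − 0.99001)(1 − 0.91958) = 0.99920
Series (wheel actuator, [0.99920], and hydraulic modulator): 0.90086 × 0.99920 × 0.75307 = 0.678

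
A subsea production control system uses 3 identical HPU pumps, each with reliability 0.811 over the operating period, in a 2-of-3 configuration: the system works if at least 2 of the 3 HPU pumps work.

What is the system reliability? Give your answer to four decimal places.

R = Σ_{i=2}^{3} C(3,i) p^i (1−p)^{3−i} with p = 0.811
C(3,2)·0.811^2·0.189^1 = 0.372928
C(3,3)·0.811^3·0.189^0 = 0.533412
Sum = 0.9063

0.9063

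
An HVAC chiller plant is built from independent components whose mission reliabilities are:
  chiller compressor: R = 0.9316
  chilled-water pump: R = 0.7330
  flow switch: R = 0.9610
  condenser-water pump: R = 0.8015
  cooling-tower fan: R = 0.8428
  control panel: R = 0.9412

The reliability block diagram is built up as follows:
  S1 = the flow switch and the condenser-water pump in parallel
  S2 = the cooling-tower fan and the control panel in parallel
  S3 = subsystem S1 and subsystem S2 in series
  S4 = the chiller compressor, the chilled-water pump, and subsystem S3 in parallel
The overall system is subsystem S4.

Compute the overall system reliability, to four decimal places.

0.9997

Parallel (flow switch and condenser-water pump): 1 − (1 − 0.961000)(1 − 0.801500) = 0.992259
Parallel (cooling-tower fan and control panel): 1 − (1 − 0.842800)(1 − 0.941200) = 0.990757
Series ([0.992259] and [0.990757]): 0.992259 × 0.990757 = 0.983088
Parallel (chiller compressor, chilled-water pump, and [0.983088]): 1 − (1 − 0.931600)(1 − 0.733000)(1 − 0.983088) = 0.9997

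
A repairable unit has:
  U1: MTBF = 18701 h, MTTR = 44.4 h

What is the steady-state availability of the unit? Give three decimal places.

0.998

A(U1) = MTBF/(MTBF+MTTR) = 18701/(18701+44.4) = 0.998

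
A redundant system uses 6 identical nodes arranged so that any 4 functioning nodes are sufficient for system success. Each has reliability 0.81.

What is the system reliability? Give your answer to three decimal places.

0.913

R = Σ_{i=4}^{6} C(6,i) p^i (1−p)^{6−i} with p = 0.81
C(6,4)·0.81^4·0.19^2 = 0.23310
C(6,5)·0.81^5·0.19^1 = 0.39749
C(6,6)·0.81^6·0.19^0 = 0.28243
Sum = 0.913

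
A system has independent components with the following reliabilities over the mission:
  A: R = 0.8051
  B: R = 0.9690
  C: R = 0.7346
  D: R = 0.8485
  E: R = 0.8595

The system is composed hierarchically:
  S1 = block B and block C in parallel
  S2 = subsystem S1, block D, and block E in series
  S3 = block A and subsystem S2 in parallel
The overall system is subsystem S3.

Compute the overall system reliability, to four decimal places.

Parallel (B and C): 1 − (1 − 0.969000)(1 − 0.734600) = 0.991773
Series ([0.991773], D, and E): 0.991773 × 0.848500 × 0.859500 = 0.723286
Parallel (A and [0.723286]): 1 − (1 − 0.805100)(1 − 0.723286) = 0.9461

0.9461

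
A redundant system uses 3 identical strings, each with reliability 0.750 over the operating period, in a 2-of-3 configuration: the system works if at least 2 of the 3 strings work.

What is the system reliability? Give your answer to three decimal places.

0.844

R = Σ_{i=2}^{3} C(3,i) p^i (1−p)^{3−i} with p = 0.750
C(3,2)·0.750^2·0.250^1 = 0.42188
C(3,3)·0.750^3·0.250^0 = 0.42188
Sum = 0.844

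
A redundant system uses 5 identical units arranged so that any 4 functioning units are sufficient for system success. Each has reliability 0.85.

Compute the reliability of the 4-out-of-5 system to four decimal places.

0.8352

R = Σ_{i=4}^{5} C(5,i) p^i (1−p)^{5−i} with p = 0.85
C(5,4)·0.85^4·0.15^1 = 0.391505
C(5,5)·0.85^5·0.15^0 = 0.443705
Sum = 0.8352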